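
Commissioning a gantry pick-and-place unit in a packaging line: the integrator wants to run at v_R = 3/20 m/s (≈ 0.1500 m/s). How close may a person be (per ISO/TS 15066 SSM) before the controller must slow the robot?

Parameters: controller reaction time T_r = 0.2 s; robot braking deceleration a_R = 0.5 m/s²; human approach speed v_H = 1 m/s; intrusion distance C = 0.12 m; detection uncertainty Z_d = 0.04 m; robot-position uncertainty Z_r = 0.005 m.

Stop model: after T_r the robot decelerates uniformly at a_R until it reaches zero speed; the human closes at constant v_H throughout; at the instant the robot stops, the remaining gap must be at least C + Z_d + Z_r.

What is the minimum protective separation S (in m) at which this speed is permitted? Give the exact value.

T_s = v_R/a_R = (3/20)/(1/2) = 0.3000 s
robot covers v_R·T_r = 0.1500·0.2000 = 0.0300 m before braking
braking distance = 0.1500²/(2·0.5000) = 0.0225 m
person approaches 1.0000·(0.2000+0.3000) = 0.5000 m
residual clearance needed = 0.1200+0.0400+0.0050 = 0.1650 m
S_min ≈ 0.0300+0.0225+0.5000+0.1650  ⇒  S_min = 287/400 m

S_min = 287/400 m = 0.7175 m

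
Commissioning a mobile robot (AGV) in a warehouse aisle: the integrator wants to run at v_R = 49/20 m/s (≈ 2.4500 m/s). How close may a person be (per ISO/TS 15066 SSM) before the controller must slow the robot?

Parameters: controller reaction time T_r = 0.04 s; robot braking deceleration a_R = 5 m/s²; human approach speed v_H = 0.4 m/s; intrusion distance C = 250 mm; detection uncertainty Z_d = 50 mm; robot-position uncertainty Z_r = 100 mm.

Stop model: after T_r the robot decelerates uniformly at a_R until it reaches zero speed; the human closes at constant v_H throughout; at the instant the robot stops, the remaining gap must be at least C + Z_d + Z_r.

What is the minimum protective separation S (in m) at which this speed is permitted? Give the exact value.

S_min = 5241/4000 m = 1.3102 m

T_s = v_R/a_R = (49/20)/5 = 0.4900 s
reaction-phase robot travel = 2.4500·0.0400 = 0.0980 m
braking distance = 2.4500²/(2·5.0000) = 0.6002 m
human closes 0.4000·0.5300 = 0.2120 m
C+Z_d+Z_r = 0.2500+0.0500+0.1000 = 0.4000 m
S_min ≈ 0.0980+0.6002+0.2120+0.4000  ⇒  S_min = 5241/4000 m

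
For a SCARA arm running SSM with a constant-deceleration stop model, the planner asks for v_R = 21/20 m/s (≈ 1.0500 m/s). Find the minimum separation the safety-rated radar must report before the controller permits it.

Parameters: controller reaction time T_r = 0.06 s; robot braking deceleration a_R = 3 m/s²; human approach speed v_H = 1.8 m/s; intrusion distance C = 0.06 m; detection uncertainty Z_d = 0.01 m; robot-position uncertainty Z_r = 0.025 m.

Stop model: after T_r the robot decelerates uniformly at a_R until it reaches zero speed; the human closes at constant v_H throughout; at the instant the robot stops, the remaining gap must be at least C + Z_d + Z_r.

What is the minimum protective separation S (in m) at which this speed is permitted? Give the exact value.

T_s = v_R/a_R = (21/20)/3 = 0.3500 s
robot in T_r: 1.0500·0.0600 = 0.0630 m
braking distance = 1.0500²/(2·3.0000) = 0.1837 m
person approaches 1.8000·(0.0600+0.3500) = 0.7380 m
C+Z_d+Z_r = 0.0600+0.0100+0.0250 = 0.0950 m
S_min ≈ 0.0630+0.1837+0.7380+0.0950  ⇒  S_min = 4319/4000 m

S_min = 4319/4000 m = 1.0797 m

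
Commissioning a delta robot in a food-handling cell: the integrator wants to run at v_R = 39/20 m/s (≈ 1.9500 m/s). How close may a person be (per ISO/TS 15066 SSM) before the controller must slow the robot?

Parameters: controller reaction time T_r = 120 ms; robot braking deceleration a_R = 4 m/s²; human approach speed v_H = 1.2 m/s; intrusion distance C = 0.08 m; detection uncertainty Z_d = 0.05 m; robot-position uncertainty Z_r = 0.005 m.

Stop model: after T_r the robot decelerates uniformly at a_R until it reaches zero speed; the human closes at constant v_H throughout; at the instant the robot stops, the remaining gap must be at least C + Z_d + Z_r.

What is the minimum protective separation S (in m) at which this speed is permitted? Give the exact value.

stop time T_s = (39/20)/4 = 0.4875 s
robot in T_r: 1.9500·0.1200 = 0.2340 m
braking distance = 1.9500²/(2·4.0000) = 0.4753 m
human closes 1.2000·0.6075 = 0.7290 m
residual clearance needed = 0.0800+0.0500+0.0050 = 0.1350 m
S_min ≈ 0.2340+0.4753+0.7290+0.1350  ⇒  S_min = 25173/16000 m

S_min = 25173/16000 m = 1.5733 m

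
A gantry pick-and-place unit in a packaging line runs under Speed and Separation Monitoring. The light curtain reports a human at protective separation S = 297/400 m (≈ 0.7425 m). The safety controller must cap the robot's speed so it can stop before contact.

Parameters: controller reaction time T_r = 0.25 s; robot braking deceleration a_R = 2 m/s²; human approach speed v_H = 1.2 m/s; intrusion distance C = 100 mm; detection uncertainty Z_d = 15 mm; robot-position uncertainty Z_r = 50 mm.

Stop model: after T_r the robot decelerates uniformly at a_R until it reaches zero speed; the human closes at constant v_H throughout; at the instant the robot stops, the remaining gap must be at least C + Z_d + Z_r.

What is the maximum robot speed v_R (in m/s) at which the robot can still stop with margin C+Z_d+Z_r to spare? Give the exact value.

at the boundary: (1/4)·v² + (17/20)·v + (-111/400) = 0
  disc = (17/20)² − 4·(1/4)·(-111/400) = 1 ; √disc = 1
  v_R = (−(17/20) + 1) / (2·(1/4)) = 3/10 m/s
check:
stop time T_s = (3/10)/2 = 0.1500 s
reaction-phase robot travel = 0.3000·0.2500 = 0.0750 m
braking distance = 0.3000²/(2·2.0000) = 0.0225 m
human over T_r+T_s: 1.2000·(0.2500+0.1500) = 0.4800 m
residual clearance needed = 0.1000+0.0150+0.0500 = 0.1650 m
sum ≈ 0.0750+0.0225+0.4800+0.1650 ≈ 0.7425 m = S ✓

v_R_max = 3/10 m/s = 0.3000 m/s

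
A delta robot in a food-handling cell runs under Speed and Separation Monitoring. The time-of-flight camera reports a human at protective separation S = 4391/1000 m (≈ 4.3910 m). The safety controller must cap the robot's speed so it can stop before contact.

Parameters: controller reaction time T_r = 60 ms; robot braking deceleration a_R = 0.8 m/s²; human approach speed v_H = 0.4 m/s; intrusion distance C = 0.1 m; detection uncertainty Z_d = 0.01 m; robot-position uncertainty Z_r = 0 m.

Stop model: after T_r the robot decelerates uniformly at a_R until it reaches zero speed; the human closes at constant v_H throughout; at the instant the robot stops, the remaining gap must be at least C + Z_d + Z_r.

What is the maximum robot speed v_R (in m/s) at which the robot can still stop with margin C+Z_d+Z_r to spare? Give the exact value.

collect terms ⇒ (5/8)·v_R² + (14/25)·v_R + (-4257/1000) = 0
  disc = (14/25)² − 4·(5/8)·(-4257/1000) = 109561/10000 ; √disc = 331/100
  v_R = (−(14/25) + 331/100) / (2·(5/8)) = 11/5 m/s
check:
stop time T_s = (11/5)/(4/5) = 2.7500 s
reaction-phase robot travel = 2.2000·0.0600 = 0.1320 m
robot covers 2.2000·2.7500 − ½·0.8000·2.7500² = 3.0250 m while stopping
human closes 0.4000·2.8100 = 1.1240 m
C+Z_d+Z_r = 0.1000+0.0100+0.0000 = 0.1100 m
sum ≈ 0.1320+3.0250+1.1240+0.1100 ≈ 4.3910 m = S ✓

v_R_max = 11/5 m/s = 2.2000 m/s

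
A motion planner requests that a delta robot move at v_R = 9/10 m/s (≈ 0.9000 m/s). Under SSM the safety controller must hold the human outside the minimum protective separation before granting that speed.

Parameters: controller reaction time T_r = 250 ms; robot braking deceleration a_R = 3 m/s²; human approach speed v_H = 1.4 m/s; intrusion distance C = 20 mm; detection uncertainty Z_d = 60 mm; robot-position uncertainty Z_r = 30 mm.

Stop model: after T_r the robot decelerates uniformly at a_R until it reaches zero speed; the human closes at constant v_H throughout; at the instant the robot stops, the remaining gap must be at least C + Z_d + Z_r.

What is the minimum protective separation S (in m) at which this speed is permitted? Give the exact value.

S_min = 31/25 m = 1.2400 m

stop time T_s = (9/10)/3 = 0.3000 s
robot covers v_R·T_r = 0.9000·0.2500 = 0.2250 m before braking
robot covers 0.9000·0.3000 − ½·3.0000·0.3000² = 0.1350 m while stopping
human closes 1.4000·0.5500 = 0.7700 m
margins: 0.0200+0.0600+0.0300 = 0.1100 m
S_min ≈ 0.2250+0.1350+0.7700+0.1100  ⇒  S_min = 31/25 m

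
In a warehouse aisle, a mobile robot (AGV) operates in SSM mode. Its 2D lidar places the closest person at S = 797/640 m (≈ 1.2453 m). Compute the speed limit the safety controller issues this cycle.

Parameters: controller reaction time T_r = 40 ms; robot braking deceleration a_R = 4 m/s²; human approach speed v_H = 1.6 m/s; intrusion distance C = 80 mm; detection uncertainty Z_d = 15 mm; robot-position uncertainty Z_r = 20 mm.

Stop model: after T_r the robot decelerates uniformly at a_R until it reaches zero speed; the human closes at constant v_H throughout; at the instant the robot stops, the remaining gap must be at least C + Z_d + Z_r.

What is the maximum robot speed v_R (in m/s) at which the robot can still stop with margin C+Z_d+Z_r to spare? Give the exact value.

collect terms ⇒ (1/8)·v_R² + (11/25)·v_R + (-17061/16000) = 0
  disc = (11/25)² − 4·(1/8)·(-17061/16000) = 116281/160000 ; √disc = 341/400
  v_R = (−(11/25) + 341/400) / (2·(1/8)) = 33/20 m/s
check:
T_s = v_R/a_R = (33/20)/4 = 0.4125 s
robot covers v_R·T_r = 1.6500·0.0400 = 0.0660 m before braking
robot covers 1.6500·0.4125 − ½·4.0000·0.4125² = 0.3403 m while stopping
person approaches 1.6000·(0.0400+0.4125) = 0.7240 m
margins: 0.0800+0.0150+0.0200 = 0.1150 m
sum ≈ 0.0660+0.3403+0.7240+0.1150 ≈ 1.2453 m = S ✓

v_R_max = 33/20 m/s = 1.6500 m/s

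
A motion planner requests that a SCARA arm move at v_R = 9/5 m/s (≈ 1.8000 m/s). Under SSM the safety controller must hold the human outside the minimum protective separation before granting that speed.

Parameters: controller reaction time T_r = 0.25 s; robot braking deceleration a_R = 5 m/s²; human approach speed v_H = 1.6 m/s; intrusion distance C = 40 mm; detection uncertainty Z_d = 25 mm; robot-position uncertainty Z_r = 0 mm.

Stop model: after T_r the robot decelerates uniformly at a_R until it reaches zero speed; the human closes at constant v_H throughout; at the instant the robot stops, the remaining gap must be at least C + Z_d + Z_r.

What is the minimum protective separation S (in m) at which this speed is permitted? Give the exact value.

S_min = 363/200 m = 1.8150 m

braking lasts T_s = (9/5)/5 = 0.3600 s
robot in T_r: 1.8000·0.2500 = 0.4500 m
robot covers 1.8000·0.3600 − ½·5.0000·0.3600² = 0.3240 m while stopping
human over T_r+T_s: 1.6000·(0.2500+0.3600) = 0.9760 m
residual clearance needed = 0.0400+0.0250+0.0000 = 0.0650 m
S_min ≈ 0.4500+0.3240+0.9760+0.0650  ⇒  S_min = 363/200 m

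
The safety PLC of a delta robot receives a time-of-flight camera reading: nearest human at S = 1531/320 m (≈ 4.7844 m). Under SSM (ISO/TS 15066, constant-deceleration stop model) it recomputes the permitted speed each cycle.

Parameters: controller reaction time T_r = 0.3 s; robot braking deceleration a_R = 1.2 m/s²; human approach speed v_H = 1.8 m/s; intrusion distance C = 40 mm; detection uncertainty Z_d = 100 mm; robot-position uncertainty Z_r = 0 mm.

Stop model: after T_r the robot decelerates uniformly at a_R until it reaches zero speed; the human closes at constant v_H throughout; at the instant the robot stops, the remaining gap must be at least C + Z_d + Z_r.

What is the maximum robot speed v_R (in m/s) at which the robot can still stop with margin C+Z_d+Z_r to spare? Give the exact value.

at the boundary: (5/12)·v² + (9/5)·v + (-6567/1600) = 0
  disc = (9/5)² − 4·(5/12)·(-6567/1600) = 16129/1600 ; √disc = 127/40
  v_R = (−(9/5) + 127/40) / (2·(5/12)) = 33/20 m/s
check:
stop time T_s = (33/20)/(6/5) = 1.3750 s
robot covers v_R·T_r = 1.6500·0.3000 = 0.4950 m before braking
robot under decel: 1.6500²/(2·1.2000) = 1.1344 m
human closes 1.8000·1.6750 = 3.0150 m
C+Z_d+Z_r = 0.0400+0.1000+0.0000 = 0.1400 m
sum ≈ 0.4950+1.1344+3.0150+0.1400 ≈ 4.7844 m = S ✓

v_R_max = 33/20 m/s = 1.6500 m/s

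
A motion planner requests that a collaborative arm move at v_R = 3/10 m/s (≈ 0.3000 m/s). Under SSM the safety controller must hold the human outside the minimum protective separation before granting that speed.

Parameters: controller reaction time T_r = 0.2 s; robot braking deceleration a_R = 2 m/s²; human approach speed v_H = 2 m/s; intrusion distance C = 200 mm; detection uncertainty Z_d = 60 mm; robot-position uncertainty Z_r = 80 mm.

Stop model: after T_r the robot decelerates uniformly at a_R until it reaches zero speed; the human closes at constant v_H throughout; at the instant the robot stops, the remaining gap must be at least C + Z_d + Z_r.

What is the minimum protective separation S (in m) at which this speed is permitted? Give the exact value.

braking lasts T_s = (3/10)/2 = 0.1500 s
robot covers v_R·T_r = 0.3000·0.2000 = 0.0600 m before braking
braking distance = 0.3000²/(2·2.0000) = 0.0225 m
human closes 2.0000·0.3500 = 0.7000 m
margins: 0.2000+0.0600+0.0800 = 0.3400 m
S_min ≈ 0.0600+0.0225+0.7000+0.3400  ⇒  S_min = 449/400 m

S_min = 449/400 m = 1.1225 m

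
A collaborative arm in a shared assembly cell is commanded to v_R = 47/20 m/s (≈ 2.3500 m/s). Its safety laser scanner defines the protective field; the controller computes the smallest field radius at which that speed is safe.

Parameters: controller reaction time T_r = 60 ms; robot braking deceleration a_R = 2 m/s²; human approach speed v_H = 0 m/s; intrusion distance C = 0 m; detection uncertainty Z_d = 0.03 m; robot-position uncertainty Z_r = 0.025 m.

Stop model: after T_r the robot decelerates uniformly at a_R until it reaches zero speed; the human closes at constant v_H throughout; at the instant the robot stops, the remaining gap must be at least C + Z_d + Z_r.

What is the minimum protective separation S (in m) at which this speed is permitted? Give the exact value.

braking lasts T_s = (47/20)/2 = 1.1750 s
robot covers v_R·T_r = 2.3500·0.0600 = 0.1410 m before braking
braking distance = 2.3500²/(2·2.0000) = 1.3806 m
human closes 0.0000·1.2350 = 0.0000 m
residual clearance needed = 0.0000+0.0300+0.0250 = 0.0550 m
S_min ≈ 0.1410+1.3806+0.0000+0.0550  ⇒  S_min = 12613/8000 m

S_min = 12613/8000 m = 1.5766 m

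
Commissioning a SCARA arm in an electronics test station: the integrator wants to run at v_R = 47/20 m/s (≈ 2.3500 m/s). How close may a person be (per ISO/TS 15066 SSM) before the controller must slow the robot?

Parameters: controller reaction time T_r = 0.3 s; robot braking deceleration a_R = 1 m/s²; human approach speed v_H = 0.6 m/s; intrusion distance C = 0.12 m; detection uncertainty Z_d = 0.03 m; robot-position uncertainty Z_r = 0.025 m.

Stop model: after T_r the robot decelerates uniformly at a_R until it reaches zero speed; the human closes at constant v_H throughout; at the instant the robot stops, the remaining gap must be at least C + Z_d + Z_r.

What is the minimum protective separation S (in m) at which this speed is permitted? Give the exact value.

S_min = 837/160 m = 5.2313 m

T_s = v_R/a_R = (47/20)/1 = 2.3500 s
robot in T_r: 2.3500·0.3000 = 0.7050 m
robot covers 2.3500·2.3500 − ½·1.0000·2.3500² = 2.7612 m while stopping
human closes 0.6000·2.6500 = 1.5900 m
residual clearance needed = 0.1200+0.0300+0.0250 = 0.1750 m
S_min ≈ 0.7050+2.7612+1.5900+0.1750  ⇒  S_min = 837/160 m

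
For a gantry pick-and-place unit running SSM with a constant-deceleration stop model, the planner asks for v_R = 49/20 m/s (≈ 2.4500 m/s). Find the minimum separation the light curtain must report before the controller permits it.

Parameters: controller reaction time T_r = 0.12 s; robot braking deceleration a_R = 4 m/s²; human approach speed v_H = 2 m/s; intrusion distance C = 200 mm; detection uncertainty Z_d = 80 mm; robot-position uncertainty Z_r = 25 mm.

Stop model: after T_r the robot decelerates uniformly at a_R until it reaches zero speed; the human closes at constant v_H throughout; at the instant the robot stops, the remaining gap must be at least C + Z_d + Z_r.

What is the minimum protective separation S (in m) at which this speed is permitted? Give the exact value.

braking lasts T_s = (49/20)/4 = 0.6125 s
robot covers v_R·T_r = 2.4500·0.1200 = 0.2940 m before braking
robot under decel: 2.4500²/(2·4.0000) = 0.7503 m
human closes 2.0000·0.7325 = 1.4650 m
C+Z_d+Z_r = 0.2000+0.0800+0.0250 = 0.3050 m
S_min ≈ 0.2940+0.7503+1.4650+0.3050  ⇒  S_min = 45029/16000 m

S_min = 45029/16000 m = 2.8143 m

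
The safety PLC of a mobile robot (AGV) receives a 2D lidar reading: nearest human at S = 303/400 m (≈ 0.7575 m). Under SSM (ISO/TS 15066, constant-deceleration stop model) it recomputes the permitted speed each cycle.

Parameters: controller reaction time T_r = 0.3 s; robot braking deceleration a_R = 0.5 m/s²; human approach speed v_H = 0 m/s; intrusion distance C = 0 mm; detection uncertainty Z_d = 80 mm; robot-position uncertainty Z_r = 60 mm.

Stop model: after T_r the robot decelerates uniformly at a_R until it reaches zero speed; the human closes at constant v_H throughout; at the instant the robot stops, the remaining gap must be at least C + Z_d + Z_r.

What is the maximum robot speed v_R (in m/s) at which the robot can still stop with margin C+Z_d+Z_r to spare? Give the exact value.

v_R_max = 13/20 m/s = 0.6500 m/s

collect terms ⇒ (1)·v_R² + (3/10)·v_R + (-247/400) = 0
  disc = (3/10)² − 4·(1)·(-247/400) = 64/25 ; √disc = 8/5
  v_R = (−(3/10) + 8/5) / (2·(1)) = 13/20 m/s
check:
stop time T_s = (13/20)/(1/2) = 1.3000 s
robot covers v_R·T_r = 0.6500·0.3000 = 0.1950 m before braking
braking distance = 0.6500²/(2·0.5000) = 0.4225 m
human over T_r+T_s: 0.0000·(0.3000+1.3000) = 0.0000 m
margins: 0.0000+0.0800+0.0600 = 0.1400 m
sum ≈ 0.1950+0.4225+0.0000+0.1400 ≈ 0.7575 m = S ✓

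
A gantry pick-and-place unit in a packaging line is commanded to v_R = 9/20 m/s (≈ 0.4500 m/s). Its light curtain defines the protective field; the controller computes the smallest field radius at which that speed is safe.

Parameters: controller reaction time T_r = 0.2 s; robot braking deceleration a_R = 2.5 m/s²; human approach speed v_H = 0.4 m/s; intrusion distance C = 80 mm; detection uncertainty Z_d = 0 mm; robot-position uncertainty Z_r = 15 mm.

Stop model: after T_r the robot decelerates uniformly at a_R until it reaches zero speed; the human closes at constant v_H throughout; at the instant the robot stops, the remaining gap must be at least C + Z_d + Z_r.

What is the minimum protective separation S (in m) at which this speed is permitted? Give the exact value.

stop time T_s = (9/20)/(5/2) = 0.1800 s
robot in T_r: 0.4500·0.2000 = 0.0900 m
braking distance = 0.4500²/(2·2.5000) = 0.0405 m
human over T_r+T_s: 0.4000·(0.2000+0.1800) = 0.1520 m
residual clearance needed = 0.0800+0.0000+0.0150 = 0.0950 m
S_min ≈ 0.0900+0.0405+0.1520+0.0950  ⇒  S_min = 151/400 m

S_min = 151/400 m = 0.3775 m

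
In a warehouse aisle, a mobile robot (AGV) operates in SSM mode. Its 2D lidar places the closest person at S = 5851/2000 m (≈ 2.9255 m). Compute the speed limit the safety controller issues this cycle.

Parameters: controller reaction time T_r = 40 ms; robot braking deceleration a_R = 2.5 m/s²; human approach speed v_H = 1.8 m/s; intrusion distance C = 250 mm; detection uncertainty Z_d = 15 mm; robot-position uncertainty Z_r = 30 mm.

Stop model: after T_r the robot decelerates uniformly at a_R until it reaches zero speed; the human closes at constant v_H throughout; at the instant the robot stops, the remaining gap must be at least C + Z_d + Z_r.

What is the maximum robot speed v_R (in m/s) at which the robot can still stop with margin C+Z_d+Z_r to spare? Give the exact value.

v_R_max = 43/20 m/s = 2.1500 m/s

at the boundary: (1/5)·v² + (19/25)·v + (-5117/2000) = 0
  disc = (19/25)² − 4·(1/5)·(-5117/2000) = 6561/2500 ; √disc = 81/50
  v_R = (−(19/25) + 81/50) / (2·(1/5)) = 43/20 m/s
check:
stop time T_s = (43/20)/(5/2) = 0.8600 s
reaction-phase robot travel = 2.1500·0.0400 = 0.0860 m
robot under decel: 2.1500²/(2·2.5000) = 0.9245 m
human over T_r+T_s: 1.8000·(0.0400+0.8600) = 1.6200 m
residual clearance needed = 0.2500+0.0150+0.0300 = 0.2950 m
sum ≈ 0.0860+0.9245+1.6200+0.2950 ≈ 2.9255 m = S ✓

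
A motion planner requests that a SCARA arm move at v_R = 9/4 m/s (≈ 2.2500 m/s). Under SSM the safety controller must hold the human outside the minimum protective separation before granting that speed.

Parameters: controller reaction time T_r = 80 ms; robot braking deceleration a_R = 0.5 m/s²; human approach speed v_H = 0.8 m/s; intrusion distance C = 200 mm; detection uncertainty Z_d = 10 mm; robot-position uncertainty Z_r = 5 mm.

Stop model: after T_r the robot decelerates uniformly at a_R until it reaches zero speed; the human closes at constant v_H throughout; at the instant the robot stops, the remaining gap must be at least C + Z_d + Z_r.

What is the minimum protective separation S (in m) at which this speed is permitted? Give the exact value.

S_min = 18243/2000 m = 9.1215 m

braking lasts T_s = (9/4)/(1/2) = 4.5000 s
robot in T_r: 2.2500·0.0800 = 0.1800 m
robot covers 2.2500·4.5000 − ½·0.5000·4.5000² = 5.0625 m while stopping
human closes 0.8000·4.5800 = 3.6640 m
residual clearance needed = 0.2000+0.0100+0.0050 = 0.2150 m
S_min ≈ 0.1800+5.0625+3.6640+0.2150  ⇒  S_min = 18243/2000 m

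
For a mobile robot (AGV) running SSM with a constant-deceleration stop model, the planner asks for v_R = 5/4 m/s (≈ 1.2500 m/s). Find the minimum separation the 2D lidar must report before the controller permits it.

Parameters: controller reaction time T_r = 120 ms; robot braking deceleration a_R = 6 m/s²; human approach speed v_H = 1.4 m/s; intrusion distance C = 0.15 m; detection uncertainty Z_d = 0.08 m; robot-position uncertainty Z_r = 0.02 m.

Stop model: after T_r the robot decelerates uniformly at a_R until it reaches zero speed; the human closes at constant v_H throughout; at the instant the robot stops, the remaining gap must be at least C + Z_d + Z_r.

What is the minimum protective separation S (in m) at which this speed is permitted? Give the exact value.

S_min = 7919/8000 m = 0.9899 m

T_s = v_R/a_R = (5/4)/6 = 0.2083 s
robot in T_r: 1.2500·0.1200 = 0.1500 m
braking distance = 1.2500²/(2·6.0000) = 0.1302 m
person approaches 1.4000·(0.1200+0.2083) = 0.4597 m
C+Z_d+Z_r = 0.1500+0.0800+0.0200 = 0.2500 m
S_min ≈ 0.1500+0.1302+0.4597+0.2500  ⇒  S_min = 7919/8000 m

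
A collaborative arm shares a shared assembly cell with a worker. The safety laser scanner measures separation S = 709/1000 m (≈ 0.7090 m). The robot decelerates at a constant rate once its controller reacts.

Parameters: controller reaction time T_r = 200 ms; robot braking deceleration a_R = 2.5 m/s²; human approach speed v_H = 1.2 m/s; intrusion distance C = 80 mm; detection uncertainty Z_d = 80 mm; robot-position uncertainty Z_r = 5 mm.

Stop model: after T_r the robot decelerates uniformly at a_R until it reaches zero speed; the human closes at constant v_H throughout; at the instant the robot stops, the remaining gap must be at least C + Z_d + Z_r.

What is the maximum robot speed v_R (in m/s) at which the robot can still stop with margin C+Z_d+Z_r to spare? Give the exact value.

quadratic (1/5)·v² + (17/25)·v + (-38/125) = 0
  disc = (17/25)² − 4·(1/5)·(-38/125) = 441/625 ; √disc = 21/25
  v_R = (−(17/25) + 21/25) / (2·(1/5)) = 2/5 m/s
check:
braking lasts T_s = (2/5)/(5/2) = 0.1600 s
reaction-phase robot travel = 0.4000·0.2000 = 0.0800 m
robot covers 0.4000·0.1600 − ½·2.5000·0.1600² = 0.0320 m while stopping
human over T_r+T_s: 1.2000·(0.2000+0.1600) = 0.4320 m
C+Z_d+Z_r = 0.0800+0.0800+0.0050 = 0.1650 m
sum ≈ 0.0800+0.0320+0.4320+0.1650 ≈ 0.7090 m = S ✓

v_R_max = 2/5 m/s = 0.4000 m/s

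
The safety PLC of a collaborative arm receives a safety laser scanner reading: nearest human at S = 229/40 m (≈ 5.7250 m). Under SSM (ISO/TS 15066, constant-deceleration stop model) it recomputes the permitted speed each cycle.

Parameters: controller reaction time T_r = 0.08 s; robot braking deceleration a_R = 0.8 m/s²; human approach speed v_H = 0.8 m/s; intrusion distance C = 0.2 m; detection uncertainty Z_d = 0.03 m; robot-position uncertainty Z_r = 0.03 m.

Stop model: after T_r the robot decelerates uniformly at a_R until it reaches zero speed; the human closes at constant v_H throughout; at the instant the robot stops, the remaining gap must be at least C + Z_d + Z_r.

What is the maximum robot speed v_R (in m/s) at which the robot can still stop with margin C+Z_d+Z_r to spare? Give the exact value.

quadratic (5/8)·v² + (27/25)·v + (-5401/1000) = 0
  disc = (27/25)² − 4·(5/8)·(-5401/1000) = 146689/10000 ; √disc = 383/100
  v_R = (−(27/25) + 383/100) / (2·(5/8)) = 11/5 m/s
check:
stop time T_s = (11/5)/(4/5) = 2.7500 s
robot in T_r: 2.2000·0.0800 = 0.1760 m
robot covers 2.2000·2.7500 − ½·0.8000·2.7500² = 3.0250 m while stopping
human closes 0.8000·2.8300 = 2.2640 m
C+Z_d+Z_r = 0.2000+0.0300+0.0300 = 0.2600 m
sum ≈ 0.1760+3.0250+2.2640+0.2600 ≈ 5.7250 m = S ✓

v_R_max = 11/5 m/s = 2.2000 m/s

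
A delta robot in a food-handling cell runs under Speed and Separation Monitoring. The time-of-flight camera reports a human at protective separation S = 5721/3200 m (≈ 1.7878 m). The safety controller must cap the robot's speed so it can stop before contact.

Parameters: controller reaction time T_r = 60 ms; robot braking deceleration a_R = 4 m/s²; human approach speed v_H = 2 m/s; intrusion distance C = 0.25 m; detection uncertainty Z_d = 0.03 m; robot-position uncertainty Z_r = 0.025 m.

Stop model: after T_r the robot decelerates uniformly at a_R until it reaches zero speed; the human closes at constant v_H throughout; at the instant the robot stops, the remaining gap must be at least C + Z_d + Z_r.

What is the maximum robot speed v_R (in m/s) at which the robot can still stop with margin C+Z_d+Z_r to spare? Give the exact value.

v_R_max = 7/4 m/s = 1.7500 m/s

quadratic (1/8)·v² + (14/25)·v + (-4361/3200) = 0
  disc = (14/25)² − 4·(1/8)·(-4361/3200) = 159201/160000 ; √disc = 399/400
  v_R = (−(14/25) + 399/400) / (2·(1/8)) = 7/4 m/s
check:
stop time T_s = (7/4)/4 = 0.4375 s
robot in T_r: 1.7500·0.0600 = 0.1050 m
robot under decel: 1.7500²/(2·4.0000) = 0.3828 m
human over T_r+T_s: 2.0000·(0.0600+0.4375) = 0.9950 m
residual clearance needed = 0.2500+0.0300+0.0250 = 0.3050 m
sum ≈ 0.1050+0.3828+0.9950+0.3050 ≈ 1.7878 m = S ✓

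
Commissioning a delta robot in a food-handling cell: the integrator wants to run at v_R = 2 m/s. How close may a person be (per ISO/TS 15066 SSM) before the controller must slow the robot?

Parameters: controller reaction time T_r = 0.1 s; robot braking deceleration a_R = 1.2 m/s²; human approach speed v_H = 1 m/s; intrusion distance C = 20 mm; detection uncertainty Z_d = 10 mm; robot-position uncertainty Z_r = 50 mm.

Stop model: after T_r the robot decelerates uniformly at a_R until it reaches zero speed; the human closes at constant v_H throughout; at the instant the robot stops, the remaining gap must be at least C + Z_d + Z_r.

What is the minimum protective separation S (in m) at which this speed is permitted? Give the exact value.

S_min = 557/150 m = 3.7133 m

T_s = v_R/a_R = 2/(6/5) = 1.6667 s
reaction-phase robot travel = 2.0000·0.1000 = 0.2000 m
robot covers 2.0000·1.6667 − ½·1.2000·1.6667² = 1.6667 m while stopping
human over T_r+T_s: 1.0000·(0.1000+1.6667) = 1.7667 m
margins: 0.0200+0.0100+0.0500 = 0.0800 m
S_min ≈ 0.2000+1.6667+1.7667+0.0800  ⇒  S_min = 557/150 m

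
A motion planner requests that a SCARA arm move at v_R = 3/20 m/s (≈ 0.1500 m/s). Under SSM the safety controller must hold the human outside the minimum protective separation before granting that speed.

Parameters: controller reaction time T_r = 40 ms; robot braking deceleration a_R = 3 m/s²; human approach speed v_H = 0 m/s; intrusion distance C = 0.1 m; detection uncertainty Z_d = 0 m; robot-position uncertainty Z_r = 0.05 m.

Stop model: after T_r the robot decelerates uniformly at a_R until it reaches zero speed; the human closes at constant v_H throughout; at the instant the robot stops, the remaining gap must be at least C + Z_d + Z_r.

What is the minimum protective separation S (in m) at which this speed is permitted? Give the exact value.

S_min = 639/4000 m = 0.1598 m

stop time T_s = (3/20)/3 = 0.0500 s
robot in T_r: 0.1500·0.0400 = 0.0060 m
braking distance = 0.1500²/(2·3.0000) = 0.0037 m
human over T_r+T_s: 0.0000·(0.0400+0.0500) = 0.0000 m
C+Z_d+Z_r = 0.1000+0.0000+0.0500 = 0.1500 m
S_min ≈ 0.0060+0.0037+0.0000+0.1500  ⇒  S_min = 639/4000 m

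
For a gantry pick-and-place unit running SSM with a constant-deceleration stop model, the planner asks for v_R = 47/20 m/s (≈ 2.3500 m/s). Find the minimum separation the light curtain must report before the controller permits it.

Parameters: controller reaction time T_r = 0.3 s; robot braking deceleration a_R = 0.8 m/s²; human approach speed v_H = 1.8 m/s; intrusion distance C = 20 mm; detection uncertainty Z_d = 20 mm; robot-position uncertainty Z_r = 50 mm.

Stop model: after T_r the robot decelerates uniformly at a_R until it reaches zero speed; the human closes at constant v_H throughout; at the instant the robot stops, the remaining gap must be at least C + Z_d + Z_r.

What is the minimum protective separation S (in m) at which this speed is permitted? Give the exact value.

S_min = 32237/3200 m = 10.0741 m

T_s = v_R/a_R = (47/20)/(4/5) = 2.9375 s
reaction-phase robot travel = 2.3500·0.3000 = 0.7050 m
robot covers 2.3500·2.9375 − ½·0.8000·2.9375² = 3.4516 m while stopping
human over T_r+T_s: 1.8000·(0.3000+2.9375) = 5.8275 m
margins: 0.0200+0.0200+0.0500 = 0.0900 m
S_min ≈ 0.7050+3.4516+5.8275+0.0900  ⇒  S_min = 32237/3200 m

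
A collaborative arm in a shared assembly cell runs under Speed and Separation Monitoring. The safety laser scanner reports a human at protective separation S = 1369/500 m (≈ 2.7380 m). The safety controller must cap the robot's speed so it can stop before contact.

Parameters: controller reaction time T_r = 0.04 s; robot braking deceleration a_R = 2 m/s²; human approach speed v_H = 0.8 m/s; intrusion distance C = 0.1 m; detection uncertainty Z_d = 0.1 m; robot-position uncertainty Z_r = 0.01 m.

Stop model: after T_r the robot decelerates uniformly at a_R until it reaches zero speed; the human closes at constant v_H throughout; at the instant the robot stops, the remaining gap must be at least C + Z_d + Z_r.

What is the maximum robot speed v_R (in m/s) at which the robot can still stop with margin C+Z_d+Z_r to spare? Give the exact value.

v_R_max = 12/5 m/s = 2.4000 m/s

quadratic (1/4)·v² + (11/25)·v + (-312/125) = 0
  disc = (11/25)² − 4·(1/4)·(-312/125) = 1681/625 ; √disc = 41/25
  v_R = (−(11/25) + 41/25) / (2·(1/4)) = 12/5 m/s
check:
T_s = v_R/a_R = (12/5)/2 = 1.2000 s
reaction-phase robot travel = 2.4000·0.0400 = 0.0960 m
robot covers 2.4000·1.2000 − ½·2.0000·1.2000² = 1.4400 m while stopping
human closes 0.8000·1.2400 = 0.9920 m
residual clearance needed = 0.1000+0.1000+0.0100 = 0.2100 m
sum ≈ 0.0960+1.4400+0.9920+0.2100 ≈ 2.7380 m = S ✓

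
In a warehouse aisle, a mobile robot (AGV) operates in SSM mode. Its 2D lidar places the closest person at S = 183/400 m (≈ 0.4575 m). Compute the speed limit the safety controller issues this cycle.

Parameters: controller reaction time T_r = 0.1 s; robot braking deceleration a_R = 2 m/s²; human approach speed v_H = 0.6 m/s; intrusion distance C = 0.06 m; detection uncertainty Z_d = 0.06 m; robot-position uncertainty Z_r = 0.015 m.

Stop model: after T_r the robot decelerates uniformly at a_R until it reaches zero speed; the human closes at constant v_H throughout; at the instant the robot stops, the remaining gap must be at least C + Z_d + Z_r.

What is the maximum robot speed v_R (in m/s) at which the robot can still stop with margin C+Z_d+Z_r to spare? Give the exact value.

v_R_max = 1/2 m/s = 0.5000 m/s

collect terms ⇒ (1/4)·v_R² + (2/5)·v_R + (-21/80) = 0
  disc = (2/5)² − 4·(1/4)·(-21/80) = 169/400 ; √disc = 13/20
  v_R = (−(2/5) + 13/20) / (2·(1/4)) = 1/2 m/s
check:
braking lasts T_s = (1/2)/2 = 0.2500 s
robot in T_r: 0.5000·0.1000 = 0.0500 m
braking distance = 0.5000²/(2·2.0000) = 0.0625 m
human closes 0.6000·0.3500 = 0.2100 m
residual clearance needed = 0.0600+0.0600+0.0150 = 0.1350 m
sum ≈ 0.0500+0.0625+0.2100+0.1350 ≈ 0.4575 m = S ✓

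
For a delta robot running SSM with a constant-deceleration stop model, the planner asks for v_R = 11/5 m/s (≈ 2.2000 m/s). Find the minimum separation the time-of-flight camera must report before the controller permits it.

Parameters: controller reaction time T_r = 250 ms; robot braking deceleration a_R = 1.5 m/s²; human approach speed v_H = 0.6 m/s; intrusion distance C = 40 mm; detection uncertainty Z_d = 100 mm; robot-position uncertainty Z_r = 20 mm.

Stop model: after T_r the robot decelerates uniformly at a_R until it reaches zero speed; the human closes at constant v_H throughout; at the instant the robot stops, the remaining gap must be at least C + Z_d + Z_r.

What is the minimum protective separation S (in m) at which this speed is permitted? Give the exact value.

stop time T_s = (11/5)/(3/2) = 1.4667 s
robot covers v_R·T_r = 2.2000·0.2500 = 0.5500 m before braking
robot covers 2.2000·1.4667 − ½·1.5000·1.4667² = 1.6133 m while stopping
person approaches 0.6000·(0.2500+1.4667) = 1.0300 m
margins: 0.0400+0.1000+0.0200 = 0.1600 m
S_min ≈ 0.5500+1.6133+1.0300+0.1600  ⇒  S_min = 503/150 m

S_min = 503/150 m = 3.3533 m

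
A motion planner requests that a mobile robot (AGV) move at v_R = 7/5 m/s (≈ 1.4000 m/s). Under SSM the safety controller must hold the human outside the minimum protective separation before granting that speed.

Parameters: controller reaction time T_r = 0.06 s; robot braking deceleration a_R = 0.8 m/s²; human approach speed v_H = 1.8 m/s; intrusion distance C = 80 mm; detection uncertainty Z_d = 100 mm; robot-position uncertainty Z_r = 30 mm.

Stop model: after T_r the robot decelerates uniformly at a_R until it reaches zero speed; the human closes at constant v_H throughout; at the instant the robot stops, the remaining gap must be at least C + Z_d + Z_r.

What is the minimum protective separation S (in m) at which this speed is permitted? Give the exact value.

stop time T_s = (7/5)/(4/5) = 1.7500 s
robot covers v_R·T_r = 1.4000·0.0600 = 0.0840 m before braking
braking distance = 1.4000²/(2·0.8000) = 1.2250 m
human over T_r+T_s: 1.8000·(0.0600+1.7500) = 3.2580 m
residual clearance needed = 0.0800+0.1000+0.0300 = 0.2100 m
S_min ≈ 0.0840+1.2250+3.2580+0.2100  ⇒  S_min = 4777/1000 m

S_min = 4777/1000 m = 4.7770 m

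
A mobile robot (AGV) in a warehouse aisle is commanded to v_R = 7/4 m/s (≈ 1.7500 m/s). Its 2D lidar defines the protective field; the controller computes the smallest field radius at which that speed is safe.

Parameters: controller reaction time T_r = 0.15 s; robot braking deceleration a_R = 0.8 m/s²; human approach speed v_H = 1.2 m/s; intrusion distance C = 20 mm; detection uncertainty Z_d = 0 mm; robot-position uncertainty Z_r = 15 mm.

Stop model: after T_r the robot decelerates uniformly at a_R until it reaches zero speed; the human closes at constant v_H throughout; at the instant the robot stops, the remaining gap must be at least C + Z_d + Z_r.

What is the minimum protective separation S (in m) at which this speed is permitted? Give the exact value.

braking lasts T_s = (7/4)/(4/5) = 2.1875 s
robot in T_r: 1.7500·0.1500 = 0.2625 m
robot covers 1.7500·2.1875 − ½·0.8000·2.1875² = 1.9141 m while stopping
human closes 1.2000·2.3375 = 2.8050 m
residual clearance needed = 0.0200+0.0000+0.0150 = 0.0350 m
S_min ≈ 0.2625+1.9141+2.8050+0.0350  ⇒  S_min = 16053/3200 m

S_min = 16053/3200 m = 5.0166 m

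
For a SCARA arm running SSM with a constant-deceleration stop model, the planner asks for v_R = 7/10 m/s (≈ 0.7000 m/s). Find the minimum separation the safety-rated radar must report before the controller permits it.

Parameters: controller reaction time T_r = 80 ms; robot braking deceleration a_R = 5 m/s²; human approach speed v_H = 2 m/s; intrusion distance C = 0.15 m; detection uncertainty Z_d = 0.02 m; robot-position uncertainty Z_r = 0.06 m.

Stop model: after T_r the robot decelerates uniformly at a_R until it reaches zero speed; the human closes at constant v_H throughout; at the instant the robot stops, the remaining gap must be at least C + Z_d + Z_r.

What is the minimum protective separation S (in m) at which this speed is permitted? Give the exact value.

S_min = 31/40 m = 0.7750 m

braking lasts T_s = (7/10)/5 = 0.1400 s
robot in T_r: 0.7000·0.0800 = 0.0560 m
robot covers 0.7000·0.1400 − ½·5.0000·0.1400² = 0.0490 m while stopping
human closes 2.0000·0.2200 = 0.4400 m
C+Z_d+Z_r = 0.1500+0.0200+0.0600 = 0.2300 m
S_min ≈ 0.0560+0.0490+0.4400+0.2300  ⇒  S_min = 31/40 m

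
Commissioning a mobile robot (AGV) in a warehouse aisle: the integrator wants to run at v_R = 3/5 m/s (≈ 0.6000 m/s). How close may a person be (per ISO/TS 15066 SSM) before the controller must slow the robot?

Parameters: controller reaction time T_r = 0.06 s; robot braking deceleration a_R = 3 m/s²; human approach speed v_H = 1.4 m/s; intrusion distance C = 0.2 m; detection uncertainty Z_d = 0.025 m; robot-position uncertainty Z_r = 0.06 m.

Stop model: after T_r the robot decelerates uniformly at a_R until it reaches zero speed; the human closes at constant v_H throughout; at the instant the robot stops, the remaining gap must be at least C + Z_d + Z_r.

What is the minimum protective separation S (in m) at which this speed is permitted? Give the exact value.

S_min = 149/200 m = 0.7450 m

stop time T_s = (3/5)/3 = 0.2000 s
robot in T_r: 0.6000·0.0600 = 0.0360 m
robot under decel: 0.6000²/(2·3.0000) = 0.0600 m
human closes 1.4000·0.2600 = 0.3640 m
margins: 0.2000+0.0250+0.0600 = 0.2850 m
S_min ≈ 0.0360+0.0600+0.3640+0.2850  ⇒  S_min = 149/200 m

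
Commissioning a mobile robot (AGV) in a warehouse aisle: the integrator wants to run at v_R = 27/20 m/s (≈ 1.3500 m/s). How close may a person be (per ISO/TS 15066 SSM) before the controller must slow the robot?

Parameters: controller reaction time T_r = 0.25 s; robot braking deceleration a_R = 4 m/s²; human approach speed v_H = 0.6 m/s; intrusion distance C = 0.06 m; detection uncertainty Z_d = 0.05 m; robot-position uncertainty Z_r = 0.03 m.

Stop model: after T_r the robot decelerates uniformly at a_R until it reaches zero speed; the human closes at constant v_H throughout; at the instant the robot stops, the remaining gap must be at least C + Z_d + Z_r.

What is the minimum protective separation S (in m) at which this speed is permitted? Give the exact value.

braking lasts T_s = (27/20)/4 = 0.3375 s
robot in T_r: 1.3500·0.2500 = 0.3375 m
robot covers 1.3500·0.3375 − ½·4.0000·0.3375² = 0.2278 m while stopping
human closes 0.6000·0.5875 = 0.3525 m
margins: 0.0600+0.0500+0.0300 = 0.1400 m
S_min ≈ 0.3375+0.2278+0.3525+0.1400  ⇒  S_min = 677/640 m

S_min = 677/640 m = 1.0578 m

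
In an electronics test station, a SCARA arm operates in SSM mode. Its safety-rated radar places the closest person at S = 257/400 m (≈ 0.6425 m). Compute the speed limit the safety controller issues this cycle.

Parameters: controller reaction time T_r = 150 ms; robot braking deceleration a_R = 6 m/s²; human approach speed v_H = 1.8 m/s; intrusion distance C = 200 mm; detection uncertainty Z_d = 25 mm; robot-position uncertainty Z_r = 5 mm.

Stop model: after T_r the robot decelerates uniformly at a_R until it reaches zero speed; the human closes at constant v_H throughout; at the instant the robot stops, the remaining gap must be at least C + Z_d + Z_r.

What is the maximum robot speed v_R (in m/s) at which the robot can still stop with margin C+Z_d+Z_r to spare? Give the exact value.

v_R_max = 3/10 m/s = 0.3000 m/s

at the boundary: (1/12)·v² + (9/20)·v + (-57/400) = 0
  disc = (9/20)² − 4·(1/12)·(-57/400) = 1/4 ; √disc = 1/2
  v_R = (−(9/20) + 1/2) / (2·(1/12)) = 3/10 m/s
check:
T_s = v_R/a_R = (3/10)/6 = 0.0500 s
robot covers v_R·T_r = 0.3000·0.1500 = 0.0450 m before braking
braking distance = 0.3000²/(2·6.0000) = 0.0075 m
person approaches 1.8000·(0.1500+0.0500) = 0.3600 m
C+Z_d+Z_r = 0.2000+0.0250+0.0050 = 0.2300 m
sum ≈ 0.0450+0.0075+0.3600+0.2300 ≈ 0.6425 m = S ✓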